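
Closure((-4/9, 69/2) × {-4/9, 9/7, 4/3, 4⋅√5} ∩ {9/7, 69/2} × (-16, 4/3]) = {9/7} × {-4/9, 9/7, 4/3}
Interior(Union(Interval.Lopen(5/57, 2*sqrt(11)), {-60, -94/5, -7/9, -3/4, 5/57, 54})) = Interval.open(5/57, 2*sqrt(11))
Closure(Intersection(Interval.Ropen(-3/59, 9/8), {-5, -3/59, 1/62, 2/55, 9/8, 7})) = {-3/59, 1/62, 2/55}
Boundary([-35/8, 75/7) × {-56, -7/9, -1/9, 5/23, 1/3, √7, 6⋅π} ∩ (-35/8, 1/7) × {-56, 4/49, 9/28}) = [-35/8, 1/7] × {-56}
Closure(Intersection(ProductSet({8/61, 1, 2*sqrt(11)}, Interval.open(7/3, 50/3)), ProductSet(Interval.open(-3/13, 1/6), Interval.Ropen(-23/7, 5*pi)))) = ProductSet({8/61}, Interval(7/3, 5*pi))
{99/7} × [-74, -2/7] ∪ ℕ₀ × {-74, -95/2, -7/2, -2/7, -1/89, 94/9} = ({99/7} × [-74, -2/7]) ∪ (ℕ₀ × {-74, -95/2, -7/2, -2/7, -1/89, 94/9})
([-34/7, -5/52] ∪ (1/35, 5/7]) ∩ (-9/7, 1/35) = (-9/7, -5/52]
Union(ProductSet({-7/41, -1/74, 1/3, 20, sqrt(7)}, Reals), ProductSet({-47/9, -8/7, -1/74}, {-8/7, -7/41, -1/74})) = Union(ProductSet({-47/9, -8/7, -1/74}, {-8/7, -7/41, -1/74}), ProductSet({-7/41, -1/74, 1/3, 20, sqrt(7)}, Reals))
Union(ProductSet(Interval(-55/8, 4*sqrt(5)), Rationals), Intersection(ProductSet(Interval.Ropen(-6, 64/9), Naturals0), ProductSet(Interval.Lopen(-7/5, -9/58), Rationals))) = ProductSet(Interval(-55/8, 4*sqrt(5)), Rationals)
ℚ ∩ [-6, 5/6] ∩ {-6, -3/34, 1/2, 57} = {-6, -3/34, 1/2}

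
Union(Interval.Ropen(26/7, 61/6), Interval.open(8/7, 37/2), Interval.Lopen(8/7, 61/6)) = Interval.open(8/7, 37/2)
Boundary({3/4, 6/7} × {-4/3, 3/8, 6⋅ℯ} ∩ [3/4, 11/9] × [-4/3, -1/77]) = {3/4, 6/7} × {-4/3}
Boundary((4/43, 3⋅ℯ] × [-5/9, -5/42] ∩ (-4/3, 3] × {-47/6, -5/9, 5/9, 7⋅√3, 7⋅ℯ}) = [4/43, 3] × {-5/9}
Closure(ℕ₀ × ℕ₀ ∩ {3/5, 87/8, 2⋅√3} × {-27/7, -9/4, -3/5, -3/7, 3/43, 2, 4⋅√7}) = ∅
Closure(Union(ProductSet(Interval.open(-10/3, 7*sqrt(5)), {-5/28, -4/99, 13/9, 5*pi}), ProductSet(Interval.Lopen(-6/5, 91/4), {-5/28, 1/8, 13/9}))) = Union(ProductSet(Interval(-10/3, 7*sqrt(5)), {-5/28, -4/99, 13/9, 5*pi}), ProductSet(Interval(-6/5, 91/4), {-5/28, 1/8, 13/9}))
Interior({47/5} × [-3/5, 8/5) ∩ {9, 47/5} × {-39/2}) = ∅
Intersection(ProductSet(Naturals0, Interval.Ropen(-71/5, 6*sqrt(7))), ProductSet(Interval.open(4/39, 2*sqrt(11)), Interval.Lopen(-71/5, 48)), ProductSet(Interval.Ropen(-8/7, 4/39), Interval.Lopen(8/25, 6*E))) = EmptySet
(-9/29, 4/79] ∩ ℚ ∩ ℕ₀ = {0}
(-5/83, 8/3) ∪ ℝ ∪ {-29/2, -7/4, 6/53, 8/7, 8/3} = (-∞, ∞)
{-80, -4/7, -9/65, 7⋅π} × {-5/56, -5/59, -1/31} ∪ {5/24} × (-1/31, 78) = ({5/24} × (-1/31, 78)) ∪ ({-80, -4/7, -9/65, 7⋅π} × {-5/56, -5/59, -1/31})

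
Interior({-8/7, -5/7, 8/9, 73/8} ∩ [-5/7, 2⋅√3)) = ∅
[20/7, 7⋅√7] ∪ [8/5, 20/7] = [8/5, 7⋅√7]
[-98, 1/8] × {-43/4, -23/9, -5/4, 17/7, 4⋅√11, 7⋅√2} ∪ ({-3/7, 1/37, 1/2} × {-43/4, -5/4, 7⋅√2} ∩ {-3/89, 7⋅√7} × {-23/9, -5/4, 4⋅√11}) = [-98, 1/8] × {-43/4, -23/9, -5/4, 17/7, 4⋅√11, 7⋅√2}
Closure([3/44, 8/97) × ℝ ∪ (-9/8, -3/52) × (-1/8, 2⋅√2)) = ([3/44, 8/97] × ℝ) ∪ ({-9/8, -3/52} × [-1/8, 2⋅√2]) ∪ ([-9/8, -3/52] × {-1/8, 2⋅√2}) ∪ ((-9/8, -3/52) × (-1/8, 2⋅√2))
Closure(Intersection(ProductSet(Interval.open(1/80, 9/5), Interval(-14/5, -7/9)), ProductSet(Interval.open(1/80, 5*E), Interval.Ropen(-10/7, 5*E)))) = ProductSet(Interval(1/80, 9/5), Interval(-10/7, -7/9))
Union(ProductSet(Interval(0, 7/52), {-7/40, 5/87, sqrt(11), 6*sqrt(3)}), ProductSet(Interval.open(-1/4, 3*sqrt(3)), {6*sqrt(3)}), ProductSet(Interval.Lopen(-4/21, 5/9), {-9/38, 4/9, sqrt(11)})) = Union(ProductSet(Interval.open(-1/4, 3*sqrt(3)), {6*sqrt(3)}), ProductSet(Interval.Lopen(-4/21, 5/9), {-9/38, 4/9, sqrt(11)}), ProductSet(Interval(0, 7/52), {-7/40, 5/87, sqrt(11), 6*sqrt(3)}))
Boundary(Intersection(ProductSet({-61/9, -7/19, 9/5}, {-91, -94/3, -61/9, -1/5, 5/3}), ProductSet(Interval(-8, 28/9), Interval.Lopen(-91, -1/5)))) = ProductSet({-61/9, -7/19, 9/5}, {-94/3, -61/9, -1/5})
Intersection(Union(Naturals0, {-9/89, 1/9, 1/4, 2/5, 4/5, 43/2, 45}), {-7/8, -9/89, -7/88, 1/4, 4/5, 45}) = {-9/89, 1/4, 4/5, 45}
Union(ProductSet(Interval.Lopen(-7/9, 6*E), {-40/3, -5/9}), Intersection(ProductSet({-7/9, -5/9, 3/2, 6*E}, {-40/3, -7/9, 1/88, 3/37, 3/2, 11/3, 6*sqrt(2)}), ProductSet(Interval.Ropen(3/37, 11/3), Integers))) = ProductSet(Interval.Lopen(-7/9, 6*E), {-40/3, -5/9})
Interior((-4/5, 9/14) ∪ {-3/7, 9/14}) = (-4/5, 9/14)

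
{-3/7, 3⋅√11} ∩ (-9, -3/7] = {-3/7}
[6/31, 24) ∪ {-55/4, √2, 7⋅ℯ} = {-55/4} ∪ [6/31, 24)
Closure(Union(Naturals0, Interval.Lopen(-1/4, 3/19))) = Union(Complement(Naturals0, Interval.open(-1/4, 3/19)), Interval(-1/4, 3/19), Naturals0)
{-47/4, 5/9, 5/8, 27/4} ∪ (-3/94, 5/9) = {-47/4, 5/8, 27/4} ∪ (-3/94, 5/9]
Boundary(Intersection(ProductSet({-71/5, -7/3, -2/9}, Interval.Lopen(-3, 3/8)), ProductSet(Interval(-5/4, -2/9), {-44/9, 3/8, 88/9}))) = ProductSet({-2/9}, {3/8})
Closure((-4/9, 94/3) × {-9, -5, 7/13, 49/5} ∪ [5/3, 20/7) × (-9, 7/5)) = ({5/3, 20/7} × [-9, 7/5]) ∪ ([5/3, 20/7] × {-9, 7/5}) ∪ ([-4/9, 94/3] × {-9, -5, 7/13, 49/5}) ∪ ([5/3, 20/7) × (-9, 7/5))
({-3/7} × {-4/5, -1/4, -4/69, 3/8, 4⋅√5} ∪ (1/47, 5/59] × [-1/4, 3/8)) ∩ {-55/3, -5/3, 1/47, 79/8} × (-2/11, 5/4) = ∅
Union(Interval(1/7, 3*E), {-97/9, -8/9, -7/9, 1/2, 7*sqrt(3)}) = Union({-97/9, -8/9, -7/9, 7*sqrt(3)}, Interval(1/7, 3*E))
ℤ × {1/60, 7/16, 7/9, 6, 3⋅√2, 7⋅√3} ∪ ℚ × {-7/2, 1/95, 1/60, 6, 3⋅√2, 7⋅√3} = (ℤ × {1/60, 7/16, 7/9, 6, 3⋅√2, 7⋅√3}) ∪ (ℚ × {-7/2, 1/95, 1/60, 6, 3⋅√2, 7⋅√3})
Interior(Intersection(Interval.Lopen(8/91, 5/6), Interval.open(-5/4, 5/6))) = Interval.open(8/91, 5/6)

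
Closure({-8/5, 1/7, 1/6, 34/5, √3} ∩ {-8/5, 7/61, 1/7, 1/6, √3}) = {-8/5, 1/7, 1/6, √3}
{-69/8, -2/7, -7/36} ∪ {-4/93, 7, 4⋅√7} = {-69/8, -2/7, -7/36, -4/93, 7, 4⋅√7}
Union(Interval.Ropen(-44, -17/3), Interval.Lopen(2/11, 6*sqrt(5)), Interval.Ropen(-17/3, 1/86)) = Union(Interval.Ropen(-44, 1/86), Interval.Lopen(2/11, 6*sqrt(5)))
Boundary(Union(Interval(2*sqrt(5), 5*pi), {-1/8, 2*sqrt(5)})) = {-1/8, 2*sqrt(5), 5*pi}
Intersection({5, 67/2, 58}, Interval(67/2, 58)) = {67/2, 58}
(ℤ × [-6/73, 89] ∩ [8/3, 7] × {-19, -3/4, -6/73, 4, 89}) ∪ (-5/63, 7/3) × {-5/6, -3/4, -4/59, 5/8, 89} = ({3, 4, …, 7} × {-6/73, 4, 89}) ∪ ((-5/63, 7/3) × {-5/6, -3/4, -4/59, 5/8, 89})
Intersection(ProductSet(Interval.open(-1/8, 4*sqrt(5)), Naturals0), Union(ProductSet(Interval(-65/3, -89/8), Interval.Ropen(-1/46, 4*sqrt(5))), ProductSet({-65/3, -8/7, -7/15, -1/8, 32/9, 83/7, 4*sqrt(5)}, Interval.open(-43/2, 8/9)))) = ProductSet({32/9}, Range(0, 1, 1))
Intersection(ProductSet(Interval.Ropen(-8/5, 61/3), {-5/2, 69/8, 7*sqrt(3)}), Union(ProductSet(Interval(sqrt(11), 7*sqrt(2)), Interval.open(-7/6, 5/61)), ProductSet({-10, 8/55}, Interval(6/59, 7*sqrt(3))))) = ProductSet({8/55}, {69/8, 7*sqrt(3)})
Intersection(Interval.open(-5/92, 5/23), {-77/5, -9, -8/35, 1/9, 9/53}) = {1/9, 9/53}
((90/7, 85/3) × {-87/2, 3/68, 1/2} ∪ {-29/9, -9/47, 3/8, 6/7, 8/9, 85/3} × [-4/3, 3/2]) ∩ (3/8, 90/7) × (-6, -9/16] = {6/7, 8/9} × [-4/3, -9/16]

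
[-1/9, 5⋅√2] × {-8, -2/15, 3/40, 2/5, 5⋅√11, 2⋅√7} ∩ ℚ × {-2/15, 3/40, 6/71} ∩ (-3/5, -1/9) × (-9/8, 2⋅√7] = ∅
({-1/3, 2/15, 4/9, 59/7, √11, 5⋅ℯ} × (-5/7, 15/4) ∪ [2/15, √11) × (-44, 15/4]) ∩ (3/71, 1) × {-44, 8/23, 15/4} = [2/15, 1) × {8/23, 15/4}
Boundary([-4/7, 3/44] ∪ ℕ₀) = {-4/7, 3/44} ∪ (ℕ₀ \ (-4/7, 3/44))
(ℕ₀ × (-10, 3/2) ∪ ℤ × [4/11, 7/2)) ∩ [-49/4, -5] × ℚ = {-12, -11, …, -5} × (ℚ ∩ [4/11, 7/2))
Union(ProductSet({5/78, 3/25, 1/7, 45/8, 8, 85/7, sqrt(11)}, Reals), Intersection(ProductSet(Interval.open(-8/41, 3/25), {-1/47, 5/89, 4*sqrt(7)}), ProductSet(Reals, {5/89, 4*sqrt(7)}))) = Union(ProductSet({5/78, 3/25, 1/7, 45/8, 8, 85/7, sqrt(11)}, Reals), ProductSet(Interval.open(-8/41, 3/25), {5/89, 4*sqrt(7)}))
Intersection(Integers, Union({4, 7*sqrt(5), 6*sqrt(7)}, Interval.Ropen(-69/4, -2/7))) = Union({4}, Range(-17, 0, 1))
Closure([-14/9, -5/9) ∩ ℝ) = [-14/9, -5/9]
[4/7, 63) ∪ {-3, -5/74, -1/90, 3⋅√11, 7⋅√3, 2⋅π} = {-3, -5/74, -1/90} ∪ [4/7, 63)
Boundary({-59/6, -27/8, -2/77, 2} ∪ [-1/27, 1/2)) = {-59/6, -27/8, -1/27, 1/2, 2}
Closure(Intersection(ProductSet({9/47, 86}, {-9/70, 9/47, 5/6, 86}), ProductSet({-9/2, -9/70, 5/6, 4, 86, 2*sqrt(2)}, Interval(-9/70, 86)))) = ProductSet({86}, {-9/70, 9/47, 5/6, 86})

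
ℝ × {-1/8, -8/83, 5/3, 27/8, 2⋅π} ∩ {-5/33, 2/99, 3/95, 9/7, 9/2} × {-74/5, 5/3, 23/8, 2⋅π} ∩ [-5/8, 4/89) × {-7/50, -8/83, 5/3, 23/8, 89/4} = {-5/33, 2/99, 3/95} × {5/3}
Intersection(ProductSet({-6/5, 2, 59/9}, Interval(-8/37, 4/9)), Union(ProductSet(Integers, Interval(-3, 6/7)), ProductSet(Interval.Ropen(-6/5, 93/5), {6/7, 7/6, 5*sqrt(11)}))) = ProductSet({2}, Interval(-8/37, 4/9))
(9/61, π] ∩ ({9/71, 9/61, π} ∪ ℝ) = (9/61, π]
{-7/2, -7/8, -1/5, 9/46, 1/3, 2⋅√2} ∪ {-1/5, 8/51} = {-7/2, -7/8, -1/5, 8/51, 9/46, 1/3, 2⋅√2}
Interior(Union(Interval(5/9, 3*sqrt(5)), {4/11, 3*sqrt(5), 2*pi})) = Interval.open(5/9, 3*sqrt(5))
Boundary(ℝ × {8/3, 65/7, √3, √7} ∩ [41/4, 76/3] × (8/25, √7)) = [41/4, 76/3] × {√3}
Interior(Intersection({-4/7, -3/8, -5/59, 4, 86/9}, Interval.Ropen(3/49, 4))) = EmptySet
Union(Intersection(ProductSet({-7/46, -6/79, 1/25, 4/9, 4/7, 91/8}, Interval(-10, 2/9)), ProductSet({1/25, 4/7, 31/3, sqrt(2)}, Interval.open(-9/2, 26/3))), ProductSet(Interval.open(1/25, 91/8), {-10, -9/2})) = Union(ProductSet({1/25, 4/7}, Interval.Lopen(-9/2, 2/9)), ProductSet(Interval.open(1/25, 91/8), {-10, -9/2}))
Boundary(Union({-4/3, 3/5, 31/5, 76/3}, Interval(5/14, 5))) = {-4/3, 5/14, 5, 31/5, 76/3}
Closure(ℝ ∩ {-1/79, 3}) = {-1/79, 3}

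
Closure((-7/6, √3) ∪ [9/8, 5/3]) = [-7/6, √3]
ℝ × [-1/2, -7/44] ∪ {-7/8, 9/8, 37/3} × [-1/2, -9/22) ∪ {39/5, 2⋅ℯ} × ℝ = ({39/5, 2⋅ℯ} × ℝ) ∪ (ℝ × [-1/2, -7/44])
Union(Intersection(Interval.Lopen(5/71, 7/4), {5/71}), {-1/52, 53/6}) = {-1/52, 53/6}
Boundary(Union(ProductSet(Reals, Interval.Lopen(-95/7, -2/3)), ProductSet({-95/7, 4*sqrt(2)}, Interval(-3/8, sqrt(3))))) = Union(ProductSet({-95/7, 4*sqrt(2)}, Interval(-3/8, sqrt(3))), ProductSet(Reals, {-95/7, -2/3}))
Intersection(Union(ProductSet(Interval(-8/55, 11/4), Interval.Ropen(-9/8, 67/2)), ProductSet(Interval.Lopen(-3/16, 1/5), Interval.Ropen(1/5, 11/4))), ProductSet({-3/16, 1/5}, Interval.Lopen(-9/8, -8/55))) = ProductSet({1/5}, Interval.Lopen(-9/8, -8/55))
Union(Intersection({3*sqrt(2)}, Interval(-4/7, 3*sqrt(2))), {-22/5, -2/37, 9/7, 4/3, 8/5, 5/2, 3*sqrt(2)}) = {-22/5, -2/37, 9/7, 4/3, 8/5, 5/2, 3*sqrt(2)}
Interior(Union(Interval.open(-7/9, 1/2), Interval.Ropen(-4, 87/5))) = Interval.open(-4, 87/5)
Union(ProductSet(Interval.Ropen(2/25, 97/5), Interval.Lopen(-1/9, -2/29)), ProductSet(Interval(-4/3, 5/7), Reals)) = Union(ProductSet(Interval(-4/3, 5/7), Reals), ProductSet(Interval.Ropen(2/25, 97/5), Interval.Lopen(-1/9, -2/29)))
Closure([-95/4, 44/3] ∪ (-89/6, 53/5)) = [-95/4, 44/3]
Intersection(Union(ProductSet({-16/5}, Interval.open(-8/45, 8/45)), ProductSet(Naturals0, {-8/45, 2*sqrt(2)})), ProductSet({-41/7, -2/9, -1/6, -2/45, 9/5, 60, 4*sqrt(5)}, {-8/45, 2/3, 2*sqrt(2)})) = ProductSet({60}, {-8/45, 2*sqrt(2)})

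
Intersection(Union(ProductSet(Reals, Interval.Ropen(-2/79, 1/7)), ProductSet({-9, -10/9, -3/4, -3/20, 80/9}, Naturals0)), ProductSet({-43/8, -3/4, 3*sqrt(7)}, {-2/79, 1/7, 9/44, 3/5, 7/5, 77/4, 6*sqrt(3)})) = ProductSet({-43/8, -3/4, 3*sqrt(7)}, {-2/79})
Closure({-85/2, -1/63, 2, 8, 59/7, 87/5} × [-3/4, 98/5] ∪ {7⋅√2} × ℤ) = ({7⋅√2} × ℤ) ∪ ({-85/2, -1/63, 2, 8, 59/7, 87/5} × [-3/4, 98/5])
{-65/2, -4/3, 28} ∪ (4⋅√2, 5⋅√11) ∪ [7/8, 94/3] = {-65/2, -4/3} ∪ [7/8, 94/3]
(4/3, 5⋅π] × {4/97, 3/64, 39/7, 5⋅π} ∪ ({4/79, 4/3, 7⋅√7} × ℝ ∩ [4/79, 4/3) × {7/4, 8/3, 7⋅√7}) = ({4/79} × {7/4, 8/3, 7⋅√7}) ∪ ((4/3, 5⋅π] × {4/97, 3/64, 39/7, 5⋅π})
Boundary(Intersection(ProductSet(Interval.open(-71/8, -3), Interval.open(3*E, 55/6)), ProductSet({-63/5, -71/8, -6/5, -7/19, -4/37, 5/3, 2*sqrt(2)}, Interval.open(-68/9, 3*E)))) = EmptySet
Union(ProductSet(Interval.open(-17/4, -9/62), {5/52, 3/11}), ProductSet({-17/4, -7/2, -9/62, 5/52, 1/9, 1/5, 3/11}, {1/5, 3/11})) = Union(ProductSet({-17/4, -7/2, -9/62, 5/52, 1/9, 1/5, 3/11}, {1/5, 3/11}), ProductSet(Interval.open(-17/4, -9/62), {5/52, 3/11}))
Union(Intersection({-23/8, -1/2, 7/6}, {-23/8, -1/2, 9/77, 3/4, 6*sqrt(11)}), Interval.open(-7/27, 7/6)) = Union({-23/8, -1/2}, Interval.open(-7/27, 7/6))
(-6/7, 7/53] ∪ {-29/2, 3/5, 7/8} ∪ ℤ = ℤ ∪ {-29/2, 3/5, 7/8} ∪ (-6/7, 7/53]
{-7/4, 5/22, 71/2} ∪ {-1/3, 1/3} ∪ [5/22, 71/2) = {-7/4, -1/3} ∪ [5/22, 71/2]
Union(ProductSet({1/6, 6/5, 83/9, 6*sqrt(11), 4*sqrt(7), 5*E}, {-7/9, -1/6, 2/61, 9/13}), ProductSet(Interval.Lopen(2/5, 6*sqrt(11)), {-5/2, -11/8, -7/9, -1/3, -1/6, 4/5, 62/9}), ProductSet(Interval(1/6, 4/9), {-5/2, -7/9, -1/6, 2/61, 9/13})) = Union(ProductSet({1/6, 6/5, 83/9, 6*sqrt(11), 4*sqrt(7), 5*E}, {-7/9, -1/6, 2/61, 9/13}), ProductSet(Interval(1/6, 4/9), {-5/2, -7/9, -1/6, 2/61, 9/13}), ProductSet(Interval.Lopen(2/5, 6*sqrt(11)), {-5/2, -11/8, -7/9, -1/3, -1/6, 4/5, 62/9}))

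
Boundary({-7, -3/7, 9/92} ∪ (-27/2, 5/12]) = {-27/2, 5/12}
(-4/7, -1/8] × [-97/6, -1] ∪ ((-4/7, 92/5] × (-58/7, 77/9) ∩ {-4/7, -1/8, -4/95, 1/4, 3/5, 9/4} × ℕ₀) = ({-1/8, -4/95, 1/4, 3/5, 9/4} × {0, 1, …, 8}) ∪ ((-4/7, -1/8] × [-97/6, -1])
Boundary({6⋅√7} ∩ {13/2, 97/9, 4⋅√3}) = ∅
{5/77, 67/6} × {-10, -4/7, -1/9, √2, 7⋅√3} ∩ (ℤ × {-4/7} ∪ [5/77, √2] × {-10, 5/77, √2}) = {5/77} × {-10, √2}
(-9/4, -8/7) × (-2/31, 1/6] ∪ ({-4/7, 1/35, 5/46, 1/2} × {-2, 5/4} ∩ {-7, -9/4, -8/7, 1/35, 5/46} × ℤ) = ({1/35, 5/46} × {-2}) ∪ ((-9/4, -8/7) × (-2/31, 1/6])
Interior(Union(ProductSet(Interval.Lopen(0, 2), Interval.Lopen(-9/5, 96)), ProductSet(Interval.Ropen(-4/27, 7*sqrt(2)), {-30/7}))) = ProductSet(Interval.open(0, 2), Interval.open(-9/5, 96))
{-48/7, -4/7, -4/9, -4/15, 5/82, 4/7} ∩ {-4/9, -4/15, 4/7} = {-4/9, -4/15, 4/7}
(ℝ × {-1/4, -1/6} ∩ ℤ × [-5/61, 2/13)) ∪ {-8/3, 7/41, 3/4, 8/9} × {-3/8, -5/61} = {-8/3, 7/41, 3/4, 8/9} × {-3/8, -5/61}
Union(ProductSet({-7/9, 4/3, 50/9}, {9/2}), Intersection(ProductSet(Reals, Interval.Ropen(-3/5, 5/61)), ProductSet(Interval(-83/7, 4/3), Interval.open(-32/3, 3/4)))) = Union(ProductSet({-7/9, 4/3, 50/9}, {9/2}), ProductSet(Interval(-83/7, 4/3), Interval.Ropen(-3/5, 5/61)))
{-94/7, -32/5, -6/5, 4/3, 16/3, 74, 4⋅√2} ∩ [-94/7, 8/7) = {-94/7, -32/5, -6/5}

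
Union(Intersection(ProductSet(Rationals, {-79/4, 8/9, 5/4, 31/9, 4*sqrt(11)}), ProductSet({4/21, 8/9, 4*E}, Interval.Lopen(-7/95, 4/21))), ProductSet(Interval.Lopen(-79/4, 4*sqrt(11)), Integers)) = ProductSet(Interval.Lopen(-79/4, 4*sqrt(11)), Integers)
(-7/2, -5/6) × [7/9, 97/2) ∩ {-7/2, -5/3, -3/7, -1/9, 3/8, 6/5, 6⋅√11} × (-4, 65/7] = {-5/3} × [7/9, 65/7]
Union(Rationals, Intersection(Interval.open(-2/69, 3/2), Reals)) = Union(Interval(-2/69, 3/2), Rationals)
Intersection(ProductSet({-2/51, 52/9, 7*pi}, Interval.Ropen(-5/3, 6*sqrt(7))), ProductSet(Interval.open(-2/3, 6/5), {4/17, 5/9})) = ProductSet({-2/51}, {4/17, 5/9})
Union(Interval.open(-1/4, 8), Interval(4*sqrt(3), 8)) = Interval.Lopen(-1/4, 8)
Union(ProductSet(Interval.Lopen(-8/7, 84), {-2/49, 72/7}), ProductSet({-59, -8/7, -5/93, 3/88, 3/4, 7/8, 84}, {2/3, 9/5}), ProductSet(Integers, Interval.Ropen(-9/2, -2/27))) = Union(ProductSet({-59, -8/7, -5/93, 3/88, 3/4, 7/8, 84}, {2/3, 9/5}), ProductSet(Integers, Interval.Ropen(-9/2, -2/27)), ProductSet(Interval.Lopen(-8/7, 84), {-2/49, 72/7}))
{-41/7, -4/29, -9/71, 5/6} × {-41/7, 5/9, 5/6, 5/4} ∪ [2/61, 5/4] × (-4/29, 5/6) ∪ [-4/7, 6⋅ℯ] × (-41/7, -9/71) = ({-41/7, -4/29, -9/71, 5/6} × {-41/7, 5/9, 5/6, 5/4}) ∪ ([2/61, 5/4] × (-4/29, 5/6)) ∪ ([-4/7, 6⋅ℯ] × (-41/7, -9/71))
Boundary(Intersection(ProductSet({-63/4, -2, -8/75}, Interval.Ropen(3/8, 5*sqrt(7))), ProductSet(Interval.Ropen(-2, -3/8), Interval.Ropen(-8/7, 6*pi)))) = ProductSet({-2}, Interval(3/8, 5*sqrt(7)))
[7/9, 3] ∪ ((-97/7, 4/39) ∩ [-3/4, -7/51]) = [-3/4, -7/51] ∪ [7/9, 3]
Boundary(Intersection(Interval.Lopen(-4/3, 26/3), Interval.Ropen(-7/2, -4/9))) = {-4/3, -4/9}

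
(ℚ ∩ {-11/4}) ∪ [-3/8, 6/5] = {-11/4} ∪ [-3/8, 6/5]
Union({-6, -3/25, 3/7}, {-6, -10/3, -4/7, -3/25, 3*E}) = {-6, -10/3, -4/7, -3/25, 3/7, 3*E}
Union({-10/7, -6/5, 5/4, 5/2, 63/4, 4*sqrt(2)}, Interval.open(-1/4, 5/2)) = Union({-10/7, -6/5, 63/4, 4*sqrt(2)}, Interval.Lopen(-1/4, 5/2))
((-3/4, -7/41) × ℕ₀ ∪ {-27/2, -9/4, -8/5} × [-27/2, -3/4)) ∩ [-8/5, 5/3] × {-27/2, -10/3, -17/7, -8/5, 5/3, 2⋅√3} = {-8/5} × {-27/2, -10/3, -17/7, -8/5}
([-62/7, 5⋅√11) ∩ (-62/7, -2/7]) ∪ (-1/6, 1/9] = (-62/7, -2/7] ∪ (-1/6, 1/9]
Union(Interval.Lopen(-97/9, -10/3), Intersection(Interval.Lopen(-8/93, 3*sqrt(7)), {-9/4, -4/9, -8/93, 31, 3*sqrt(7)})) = Union({3*sqrt(7)}, Interval.Lopen(-97/9, -10/3))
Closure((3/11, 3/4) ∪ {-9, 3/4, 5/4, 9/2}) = {-9, 5/4, 9/2} ∪ [3/11, 3/4]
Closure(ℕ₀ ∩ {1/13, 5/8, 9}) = {9}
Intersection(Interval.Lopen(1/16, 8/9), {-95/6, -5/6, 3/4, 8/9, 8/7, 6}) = {3/4, 8/9}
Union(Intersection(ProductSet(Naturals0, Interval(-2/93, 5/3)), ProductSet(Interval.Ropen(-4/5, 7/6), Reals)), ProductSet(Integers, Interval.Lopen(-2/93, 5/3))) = Union(ProductSet(Integers, Interval.Lopen(-2/93, 5/3)), ProductSet(Range(0, 2, 1), Interval(-2/93, 5/3)))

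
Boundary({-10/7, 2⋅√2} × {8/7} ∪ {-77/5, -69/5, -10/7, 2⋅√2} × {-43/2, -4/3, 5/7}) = ({-10/7, 2⋅√2} × {8/7}) ∪ ({-77/5, -69/5, -10/7, 2⋅√2} × {-43/2, -4/3, 5/7})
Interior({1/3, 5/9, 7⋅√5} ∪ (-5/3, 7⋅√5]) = (-5/3, 7⋅√5)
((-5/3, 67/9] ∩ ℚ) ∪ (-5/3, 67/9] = (-5/3, 67/9] ∪ (ℚ ∩ (-5/3, 67/9])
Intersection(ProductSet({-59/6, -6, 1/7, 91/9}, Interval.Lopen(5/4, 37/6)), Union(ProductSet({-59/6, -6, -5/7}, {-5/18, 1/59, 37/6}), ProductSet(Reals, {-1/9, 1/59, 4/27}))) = ProductSet({-59/6, -6}, {37/6})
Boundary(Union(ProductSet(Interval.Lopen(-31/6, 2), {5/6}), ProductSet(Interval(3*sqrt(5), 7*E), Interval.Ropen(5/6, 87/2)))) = Union(ProductSet({3*sqrt(5), 7*E}, Interval(5/6, 87/2)), ProductSet(Interval(-31/6, 2), {5/6}), ProductSet(Interval(3*sqrt(5), 7*E), {5/6, 87/2}))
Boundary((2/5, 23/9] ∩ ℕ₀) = {1, 2}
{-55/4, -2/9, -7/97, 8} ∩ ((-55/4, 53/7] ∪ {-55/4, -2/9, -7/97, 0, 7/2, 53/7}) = {-55/4, -2/9, -7/97}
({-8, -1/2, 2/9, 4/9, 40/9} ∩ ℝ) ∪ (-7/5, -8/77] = {-8, 2/9, 4/9, 40/9} ∪ (-7/5, -8/77]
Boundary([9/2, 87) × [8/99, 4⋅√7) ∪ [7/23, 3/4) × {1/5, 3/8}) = ([7/23, 3/4] × {1/5, 3/8}) ∪ ({9/2, 87} × [8/99, 4⋅√7]) ∪ ([9/2, 87] × {8/99, 4⋅√7})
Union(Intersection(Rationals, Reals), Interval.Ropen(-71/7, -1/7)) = Union(Interval(-71/7, -1/7), Rationals)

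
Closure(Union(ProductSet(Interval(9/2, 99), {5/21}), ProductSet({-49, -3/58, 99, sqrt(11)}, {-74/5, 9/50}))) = Union(ProductSet({-49, -3/58, 99, sqrt(11)}, {-74/5, 9/50}), ProductSet(Interval(9/2, 99), {5/21}))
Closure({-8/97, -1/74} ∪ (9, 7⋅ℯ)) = {-8/97, -1/74} ∪ [9, 7⋅ℯ]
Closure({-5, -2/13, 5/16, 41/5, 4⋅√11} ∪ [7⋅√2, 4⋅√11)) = {-5, -2/13, 5/16, 41/5} ∪ [7⋅√2, 4⋅√11]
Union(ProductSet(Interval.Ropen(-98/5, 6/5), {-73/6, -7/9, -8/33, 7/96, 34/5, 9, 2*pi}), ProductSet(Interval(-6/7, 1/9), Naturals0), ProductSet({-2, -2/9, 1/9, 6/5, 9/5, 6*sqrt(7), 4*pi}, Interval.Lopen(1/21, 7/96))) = Union(ProductSet({-2, -2/9, 1/9, 6/5, 9/5, 6*sqrt(7), 4*pi}, Interval.Lopen(1/21, 7/96)), ProductSet(Interval.Ropen(-98/5, 6/5), {-73/6, -7/9, -8/33, 7/96, 34/5, 9, 2*pi}), ProductSet(Interval(-6/7, 1/9), Naturals0))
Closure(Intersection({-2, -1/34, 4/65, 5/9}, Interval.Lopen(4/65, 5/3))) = {5/9}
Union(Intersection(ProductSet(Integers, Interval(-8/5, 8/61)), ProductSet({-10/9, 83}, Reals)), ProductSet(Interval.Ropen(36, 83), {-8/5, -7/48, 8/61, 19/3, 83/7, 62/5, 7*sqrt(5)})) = Union(ProductSet({83}, Interval(-8/5, 8/61)), ProductSet(Interval.Ropen(36, 83), {-8/5, -7/48, 8/61, 19/3, 83/7, 62/5, 7*sqrt(5)}))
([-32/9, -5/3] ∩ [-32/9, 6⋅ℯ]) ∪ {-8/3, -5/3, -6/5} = [-32/9, -5/3] ∪ {-6/5}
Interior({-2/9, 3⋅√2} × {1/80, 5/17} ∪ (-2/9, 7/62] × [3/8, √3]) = (-2/9, 7/62) × (3/8, √3)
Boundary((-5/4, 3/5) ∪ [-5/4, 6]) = {-5/4, 6}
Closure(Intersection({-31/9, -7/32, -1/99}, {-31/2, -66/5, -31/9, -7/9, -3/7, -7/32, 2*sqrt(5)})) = {-31/9, -7/32}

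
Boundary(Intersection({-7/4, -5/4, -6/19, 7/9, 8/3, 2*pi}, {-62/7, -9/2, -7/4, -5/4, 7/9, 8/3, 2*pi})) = {-7/4, -5/4, 7/9, 8/3, 2*pi}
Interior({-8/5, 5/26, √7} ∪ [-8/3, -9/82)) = (-8/3, -9/82)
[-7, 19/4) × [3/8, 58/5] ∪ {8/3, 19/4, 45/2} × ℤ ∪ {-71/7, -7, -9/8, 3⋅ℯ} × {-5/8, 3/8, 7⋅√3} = ({8/3, 19/4, 45/2} × ℤ) ∪ ([-7, 19/4) × [3/8, 58/5]) ∪ ({-71/7, -7, -9/8, 3⋅ℯ} × {-5/8, 3/8, 7⋅√3})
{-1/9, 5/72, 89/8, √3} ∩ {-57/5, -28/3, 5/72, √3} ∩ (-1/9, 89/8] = {5/72, √3}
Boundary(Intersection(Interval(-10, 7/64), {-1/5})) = {-1/5}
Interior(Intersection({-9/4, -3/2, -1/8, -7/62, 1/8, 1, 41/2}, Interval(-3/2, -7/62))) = EmptySet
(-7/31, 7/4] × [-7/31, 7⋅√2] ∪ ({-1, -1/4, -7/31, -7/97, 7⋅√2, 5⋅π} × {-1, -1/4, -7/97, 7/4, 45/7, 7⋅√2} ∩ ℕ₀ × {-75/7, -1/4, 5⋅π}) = (-7/31, 7/4] × [-7/31, 7⋅√2]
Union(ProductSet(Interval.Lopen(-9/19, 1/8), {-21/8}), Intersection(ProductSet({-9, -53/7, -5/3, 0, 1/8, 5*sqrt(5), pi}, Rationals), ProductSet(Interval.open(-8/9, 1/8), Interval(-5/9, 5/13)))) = Union(ProductSet({0}, Intersection(Interval(-5/9, 5/13), Rationals)), ProductSet(Interval.Lopen(-9/19, 1/8), {-21/8}))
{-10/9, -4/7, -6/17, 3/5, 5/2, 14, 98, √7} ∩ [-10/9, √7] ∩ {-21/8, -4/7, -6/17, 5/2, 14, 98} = {-4/7, -6/17, 5/2}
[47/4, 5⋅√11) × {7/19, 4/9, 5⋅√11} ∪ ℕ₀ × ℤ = (ℕ₀ × ℤ) ∪ ([47/4, 5⋅√11) × {7/19, 4/9, 5⋅√11})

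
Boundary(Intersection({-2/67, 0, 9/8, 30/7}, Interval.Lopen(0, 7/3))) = {9/8}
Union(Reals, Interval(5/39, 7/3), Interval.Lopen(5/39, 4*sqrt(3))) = Interval(-oo, oo)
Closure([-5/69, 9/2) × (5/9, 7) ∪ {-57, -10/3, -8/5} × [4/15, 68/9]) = ({-5/69, 9/2} × [5/9, 7]) ∪ ([-5/69, 9/2] × {5/9, 7}) ∪ ({-57, -10/3, -8/5} × [4/15, 68/9]) ∪ ([-5/69, 9/2) × (5/9, 7))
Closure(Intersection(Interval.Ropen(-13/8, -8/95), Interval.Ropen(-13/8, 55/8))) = Interval(-13/8, -8/95)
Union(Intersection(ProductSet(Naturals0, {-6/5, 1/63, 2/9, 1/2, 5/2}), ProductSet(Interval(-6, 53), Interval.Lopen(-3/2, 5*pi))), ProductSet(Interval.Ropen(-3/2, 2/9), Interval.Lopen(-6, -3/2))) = Union(ProductSet(Interval.Ropen(-3/2, 2/9), Interval.Lopen(-6, -3/2)), ProductSet(Range(0, 54, 1), {-6/5, 1/63, 2/9, 1/2, 5/2}))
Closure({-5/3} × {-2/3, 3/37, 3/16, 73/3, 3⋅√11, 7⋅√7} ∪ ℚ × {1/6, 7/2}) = (ℝ × {1/6, 7/2}) ∪ ({-5/3} × {-2/3, 3/37, 3/16, 73/3, 3⋅√11, 7⋅√7})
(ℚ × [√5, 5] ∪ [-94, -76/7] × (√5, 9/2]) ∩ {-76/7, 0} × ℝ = {-76/7, 0} × [√5, 5]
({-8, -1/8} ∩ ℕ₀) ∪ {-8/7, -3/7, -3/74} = {-8/7, -3/7, -3/74}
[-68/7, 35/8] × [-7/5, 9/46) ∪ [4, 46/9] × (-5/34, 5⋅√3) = ([-68/7, 35/8] × [-7/5, 9/46)) ∪ ([4, 46/9] × (-5/34, 5⋅√3))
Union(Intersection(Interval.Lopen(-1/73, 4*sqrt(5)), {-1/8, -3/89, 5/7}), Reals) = Reals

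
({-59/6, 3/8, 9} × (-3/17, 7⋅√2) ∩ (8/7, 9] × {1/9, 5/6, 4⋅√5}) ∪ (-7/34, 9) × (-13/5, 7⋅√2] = ({9} × {1/9, 5/6, 4⋅√5}) ∪ ((-7/34, 9) × (-13/5, 7⋅√2])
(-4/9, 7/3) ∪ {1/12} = (-4/9, 7/3)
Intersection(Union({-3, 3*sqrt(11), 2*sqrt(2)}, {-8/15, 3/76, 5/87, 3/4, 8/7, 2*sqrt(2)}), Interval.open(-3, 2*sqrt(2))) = {-8/15, 3/76, 5/87, 3/4, 8/7}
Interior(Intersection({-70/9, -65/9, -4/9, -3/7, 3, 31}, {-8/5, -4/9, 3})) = EmptySet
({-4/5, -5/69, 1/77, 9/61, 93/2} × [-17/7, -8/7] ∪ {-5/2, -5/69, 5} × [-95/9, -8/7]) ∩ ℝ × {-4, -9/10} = {-5/2, -5/69, 5} × {-4}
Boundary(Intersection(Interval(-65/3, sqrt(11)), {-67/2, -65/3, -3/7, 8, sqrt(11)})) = {-65/3, -3/7, sqrt(11)}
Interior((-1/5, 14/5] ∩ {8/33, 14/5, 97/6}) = ∅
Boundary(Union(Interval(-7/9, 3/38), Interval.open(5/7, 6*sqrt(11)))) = {-7/9, 3/38, 5/7, 6*sqrt(11)}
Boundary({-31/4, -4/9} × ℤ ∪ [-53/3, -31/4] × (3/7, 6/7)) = ({-31/4, -4/9} × ℤ) ∪ ({-53/3, -31/4} × [3/7, 6/7]) ∪ ([-53/3, -31/4] × {3/7, 6/7})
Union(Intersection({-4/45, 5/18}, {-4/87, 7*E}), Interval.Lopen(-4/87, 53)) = Interval.Lopen(-4/87, 53)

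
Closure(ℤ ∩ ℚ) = ℤ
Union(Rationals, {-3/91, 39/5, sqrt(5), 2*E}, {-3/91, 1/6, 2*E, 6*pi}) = Union({sqrt(5), 2*E, 6*pi}, Rationals)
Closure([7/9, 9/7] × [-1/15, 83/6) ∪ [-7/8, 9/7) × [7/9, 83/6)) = ([-7/8, 9/7] × {83/6}) ∪ ({-7/8, 9/7} × [7/9, 83/6]) ∪ ([-7/8, 9/7) × [7/9, 83/6)) ∪ ([7/9, 9/7] × [-1/15, 83/6]) ∪ (([-7/8, 7/9] ∪ {9/7}) × {7/9, 83/6})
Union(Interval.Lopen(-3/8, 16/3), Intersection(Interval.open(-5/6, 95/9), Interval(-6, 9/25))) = Interval.Lopen(-5/6, 16/3)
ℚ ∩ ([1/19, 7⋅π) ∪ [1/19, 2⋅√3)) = ℚ ∩ [1/19, 7⋅π)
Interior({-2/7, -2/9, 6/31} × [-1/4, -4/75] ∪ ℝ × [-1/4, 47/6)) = ℝ × (-1/4, 47/6)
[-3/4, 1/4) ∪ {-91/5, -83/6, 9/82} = {-91/5, -83/6} ∪ [-3/4, 1/4)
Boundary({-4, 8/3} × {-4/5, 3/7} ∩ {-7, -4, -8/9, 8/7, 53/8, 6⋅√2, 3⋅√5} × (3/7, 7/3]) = ∅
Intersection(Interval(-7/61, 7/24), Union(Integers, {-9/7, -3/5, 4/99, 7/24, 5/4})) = Union({4/99, 7/24}, Range(0, 1, 1))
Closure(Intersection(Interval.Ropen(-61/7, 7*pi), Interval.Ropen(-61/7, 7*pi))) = Interval(-61/7, 7*pi)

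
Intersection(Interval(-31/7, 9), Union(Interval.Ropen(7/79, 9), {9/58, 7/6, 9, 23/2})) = Interval(7/79, 9)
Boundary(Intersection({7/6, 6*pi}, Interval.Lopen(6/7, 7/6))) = {7/6}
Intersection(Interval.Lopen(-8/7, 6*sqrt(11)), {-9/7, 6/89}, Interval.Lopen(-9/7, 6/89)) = {6/89}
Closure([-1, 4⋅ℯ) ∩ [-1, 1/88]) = [-1, 1/88]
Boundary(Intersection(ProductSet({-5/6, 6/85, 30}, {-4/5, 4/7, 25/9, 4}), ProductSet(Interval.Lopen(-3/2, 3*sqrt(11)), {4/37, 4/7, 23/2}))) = ProductSet({-5/6, 6/85}, {4/7})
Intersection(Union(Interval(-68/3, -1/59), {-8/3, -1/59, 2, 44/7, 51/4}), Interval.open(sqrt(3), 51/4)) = {2, 44/7}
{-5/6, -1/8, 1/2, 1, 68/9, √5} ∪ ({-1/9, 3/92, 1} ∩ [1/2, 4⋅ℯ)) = {-5/6, -1/8, 1/2, 1, 68/9, √5}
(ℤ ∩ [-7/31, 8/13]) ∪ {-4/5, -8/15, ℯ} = {-4/5, -8/15, ℯ} ∪ {0}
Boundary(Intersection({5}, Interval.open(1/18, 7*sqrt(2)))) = {5}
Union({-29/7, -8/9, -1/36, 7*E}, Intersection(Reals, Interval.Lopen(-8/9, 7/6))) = Union({-29/7, 7*E}, Interval(-8/9, 7/6))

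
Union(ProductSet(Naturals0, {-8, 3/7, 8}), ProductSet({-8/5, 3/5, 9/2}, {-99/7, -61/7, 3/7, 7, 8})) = Union(ProductSet({-8/5, 3/5, 9/2}, {-99/7, -61/7, 3/7, 7, 8}), ProductSet(Naturals0, {-8, 3/7, 8}))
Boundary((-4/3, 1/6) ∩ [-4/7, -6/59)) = {-4/7, -6/59}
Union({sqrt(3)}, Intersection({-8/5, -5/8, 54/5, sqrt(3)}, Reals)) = {-8/5, -5/8, 54/5, sqrt(3)}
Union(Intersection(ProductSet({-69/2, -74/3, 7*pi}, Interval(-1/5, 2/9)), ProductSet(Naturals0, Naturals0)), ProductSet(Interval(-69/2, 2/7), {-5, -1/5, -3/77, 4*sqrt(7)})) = ProductSet(Interval(-69/2, 2/7), {-5, -1/5, -3/77, 4*sqrt(7)})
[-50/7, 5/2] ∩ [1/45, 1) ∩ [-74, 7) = [1/45, 1)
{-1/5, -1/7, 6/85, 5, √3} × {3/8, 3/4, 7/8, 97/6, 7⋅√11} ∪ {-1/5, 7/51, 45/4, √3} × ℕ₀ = ({-1/5, 7/51, 45/4, √3} × ℕ₀) ∪ ({-1/5, -1/7, 6/85, 5, √3} × {3/8, 3/4, 7/8, 97/6, 7⋅√11})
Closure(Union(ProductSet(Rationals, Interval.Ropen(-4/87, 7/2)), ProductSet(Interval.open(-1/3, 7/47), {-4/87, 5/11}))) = ProductSet(Reals, Interval(-4/87, 7/2))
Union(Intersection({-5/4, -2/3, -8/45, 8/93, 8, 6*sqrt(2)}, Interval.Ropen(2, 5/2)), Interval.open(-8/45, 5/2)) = Interval.open(-8/45, 5/2)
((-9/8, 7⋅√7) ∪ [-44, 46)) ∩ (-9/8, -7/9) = (-9/8, -7/9)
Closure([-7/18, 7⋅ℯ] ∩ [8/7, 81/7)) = [8/7, 81/7]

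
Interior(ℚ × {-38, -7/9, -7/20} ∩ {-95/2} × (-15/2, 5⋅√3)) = ∅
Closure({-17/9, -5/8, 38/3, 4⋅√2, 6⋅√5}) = {-17/9, -5/8, 38/3, 4⋅√2, 6⋅√5}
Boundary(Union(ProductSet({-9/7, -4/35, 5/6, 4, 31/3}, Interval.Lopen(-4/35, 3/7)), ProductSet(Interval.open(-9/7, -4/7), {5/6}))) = Union(ProductSet({-9/7, -4/35, 5/6, 4, 31/3}, Interval(-4/35, 3/7)), ProductSet(Interval(-9/7, -4/7), {5/6}))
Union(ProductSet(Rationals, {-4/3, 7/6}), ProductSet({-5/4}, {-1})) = Union(ProductSet({-5/4}, {-1}), ProductSet(Rationals, {-4/3, 7/6}))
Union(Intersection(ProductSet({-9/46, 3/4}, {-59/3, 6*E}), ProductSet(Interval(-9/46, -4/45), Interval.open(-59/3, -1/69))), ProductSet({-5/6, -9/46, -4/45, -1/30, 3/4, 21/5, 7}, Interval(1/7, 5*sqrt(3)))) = ProductSet({-5/6, -9/46, -4/45, -1/30, 3/4, 21/5, 7}, Interval(1/7, 5*sqrt(3)))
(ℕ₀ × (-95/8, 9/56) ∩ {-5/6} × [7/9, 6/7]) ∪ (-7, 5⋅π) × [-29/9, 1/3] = (-7, 5⋅π) × [-29/9, 1/3]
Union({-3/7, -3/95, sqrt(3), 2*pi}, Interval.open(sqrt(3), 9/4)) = Union({-3/7, -3/95, 2*pi}, Interval.Ropen(sqrt(3), 9/4))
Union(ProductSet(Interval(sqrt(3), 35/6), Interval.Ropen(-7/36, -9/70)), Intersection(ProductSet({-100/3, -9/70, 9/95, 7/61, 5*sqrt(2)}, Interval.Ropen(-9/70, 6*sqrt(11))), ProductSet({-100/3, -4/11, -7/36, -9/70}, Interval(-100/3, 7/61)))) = Union(ProductSet({-100/3, -9/70}, Interval(-9/70, 7/61)), ProductSet(Interval(sqrt(3), 35/6), Interval.Ropen(-7/36, -9/70)))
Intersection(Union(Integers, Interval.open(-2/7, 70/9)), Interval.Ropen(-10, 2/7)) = Union(Interval.open(-2/7, 2/7), Range(-10, 1, 1))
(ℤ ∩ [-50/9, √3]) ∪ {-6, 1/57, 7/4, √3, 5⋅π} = {-6, 1/57, 7/4, √3, 5⋅π} ∪ {-5, -4, …, 1}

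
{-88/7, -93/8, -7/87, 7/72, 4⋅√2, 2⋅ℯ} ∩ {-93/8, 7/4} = {-93/8}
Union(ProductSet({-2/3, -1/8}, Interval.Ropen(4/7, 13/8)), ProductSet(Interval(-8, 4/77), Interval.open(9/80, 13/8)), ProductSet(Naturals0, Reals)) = Union(ProductSet(Interval(-8, 4/77), Interval.open(9/80, 13/8)), ProductSet(Naturals0, Reals))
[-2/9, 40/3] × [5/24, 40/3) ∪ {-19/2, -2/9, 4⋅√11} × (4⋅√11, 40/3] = ([-2/9, 40/3] × [5/24, 40/3)) ∪ ({-19/2, -2/9, 4⋅√11} × (4⋅√11, 40/3])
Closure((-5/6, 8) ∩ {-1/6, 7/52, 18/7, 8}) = {-1/6, 7/52, 18/7}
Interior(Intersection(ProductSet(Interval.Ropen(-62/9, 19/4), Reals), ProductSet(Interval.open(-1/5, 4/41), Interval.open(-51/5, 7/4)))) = ProductSet(Interval.open(-1/5, 4/41), Interval.open(-51/5, 7/4))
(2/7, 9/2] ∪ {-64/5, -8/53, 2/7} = {-64/5, -8/53} ∪ [2/7, 9/2]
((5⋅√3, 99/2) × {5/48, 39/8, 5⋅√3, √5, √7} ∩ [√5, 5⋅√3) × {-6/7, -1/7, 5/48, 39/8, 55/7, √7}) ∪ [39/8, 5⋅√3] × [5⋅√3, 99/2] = [39/8, 5⋅√3] × [5⋅√3, 99/2]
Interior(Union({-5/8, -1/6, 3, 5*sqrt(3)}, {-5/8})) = EmptySet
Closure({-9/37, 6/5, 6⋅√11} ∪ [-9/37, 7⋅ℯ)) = [-9/37, 7⋅ℯ] ∪ {6⋅√11}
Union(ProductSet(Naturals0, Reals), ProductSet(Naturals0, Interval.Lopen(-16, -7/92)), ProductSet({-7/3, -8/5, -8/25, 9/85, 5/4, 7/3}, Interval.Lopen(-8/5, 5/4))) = Union(ProductSet({-7/3, -8/5, -8/25, 9/85, 5/4, 7/3}, Interval.Lopen(-8/5, 5/4)), ProductSet(Naturals0, Interval(-oo, oo)))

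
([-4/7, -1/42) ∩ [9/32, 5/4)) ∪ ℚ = ℚ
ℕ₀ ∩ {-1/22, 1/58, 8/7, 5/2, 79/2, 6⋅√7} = ∅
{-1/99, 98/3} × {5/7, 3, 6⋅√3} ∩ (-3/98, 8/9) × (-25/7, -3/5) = ∅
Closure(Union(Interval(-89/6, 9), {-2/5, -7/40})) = Interval(-89/6, 9)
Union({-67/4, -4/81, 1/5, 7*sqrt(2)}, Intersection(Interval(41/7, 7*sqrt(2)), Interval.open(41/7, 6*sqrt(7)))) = Union({-67/4, -4/81, 1/5}, Interval.Lopen(41/7, 7*sqrt(2)))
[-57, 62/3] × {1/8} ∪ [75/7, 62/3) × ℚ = ([75/7, 62/3) × ℚ) ∪ ([-57, 62/3] × {1/8})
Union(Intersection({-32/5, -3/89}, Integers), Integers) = Integers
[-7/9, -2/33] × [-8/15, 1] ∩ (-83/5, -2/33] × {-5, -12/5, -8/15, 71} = [-7/9, -2/33] × {-8/15}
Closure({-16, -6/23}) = {-16, -6/23}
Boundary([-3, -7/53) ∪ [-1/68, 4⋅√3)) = {-3, -7/53, -1/68, 4⋅√3}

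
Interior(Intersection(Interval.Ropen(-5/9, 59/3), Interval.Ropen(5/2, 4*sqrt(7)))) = Interval.open(5/2, 4*sqrt(7))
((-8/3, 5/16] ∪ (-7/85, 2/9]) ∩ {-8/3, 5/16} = {5/16}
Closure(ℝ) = ℝ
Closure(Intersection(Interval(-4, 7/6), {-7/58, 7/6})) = {-7/58, 7/6}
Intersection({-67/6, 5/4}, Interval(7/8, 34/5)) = {5/4}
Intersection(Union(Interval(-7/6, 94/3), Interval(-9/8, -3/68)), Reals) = Interval(-7/6, 94/3)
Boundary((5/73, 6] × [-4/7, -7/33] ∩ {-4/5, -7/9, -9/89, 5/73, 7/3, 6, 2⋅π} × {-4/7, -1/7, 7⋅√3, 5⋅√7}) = {7/3, 6} × {-4/7}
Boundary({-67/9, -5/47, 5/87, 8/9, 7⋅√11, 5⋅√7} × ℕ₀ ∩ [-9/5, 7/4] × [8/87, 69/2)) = {-5/47, 5/87, 8/9} × {1, 2, …, 34}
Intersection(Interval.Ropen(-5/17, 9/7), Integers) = Range(0, 2, 1)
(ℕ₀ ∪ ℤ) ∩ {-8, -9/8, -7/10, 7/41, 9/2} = {-8}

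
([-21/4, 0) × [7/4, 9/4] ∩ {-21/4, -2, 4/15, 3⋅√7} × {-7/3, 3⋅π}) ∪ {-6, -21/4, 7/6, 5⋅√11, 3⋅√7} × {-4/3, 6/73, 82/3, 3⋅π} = {-6, -21/4, 7/6, 5⋅√11, 3⋅√7} × {-4/3, 6/73, 82/3, 3⋅π}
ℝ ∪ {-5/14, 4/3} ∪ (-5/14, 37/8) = (-∞, ∞)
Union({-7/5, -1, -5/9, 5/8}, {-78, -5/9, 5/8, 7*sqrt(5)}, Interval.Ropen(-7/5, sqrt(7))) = Union({-78, 7*sqrt(5)}, Interval.Ropen(-7/5, sqrt(7)))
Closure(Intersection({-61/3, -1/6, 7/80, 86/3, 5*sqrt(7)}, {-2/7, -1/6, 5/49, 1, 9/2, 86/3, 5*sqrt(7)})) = {-1/6, 86/3, 5*sqrt(7)}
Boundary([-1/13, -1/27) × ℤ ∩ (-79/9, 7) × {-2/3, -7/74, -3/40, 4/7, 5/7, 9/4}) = ∅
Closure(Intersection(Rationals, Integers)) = Integers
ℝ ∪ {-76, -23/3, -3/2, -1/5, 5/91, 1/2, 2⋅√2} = ℝ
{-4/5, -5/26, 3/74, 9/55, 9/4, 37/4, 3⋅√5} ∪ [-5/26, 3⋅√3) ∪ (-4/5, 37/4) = [-4/5, 37/4]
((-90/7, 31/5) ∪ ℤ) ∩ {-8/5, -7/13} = {-8/5, -7/13}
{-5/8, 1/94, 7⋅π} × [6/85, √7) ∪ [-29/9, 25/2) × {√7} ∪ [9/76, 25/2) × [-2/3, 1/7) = ([-29/9, 25/2) × {√7}) ∪ ([9/76, 25/2) × [-2/3, 1/7)) ∪ ({-5/8, 1/94, 7⋅π} × [6/85, √7))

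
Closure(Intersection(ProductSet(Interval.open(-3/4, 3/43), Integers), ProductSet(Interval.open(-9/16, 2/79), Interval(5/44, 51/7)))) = ProductSet(Interval(-9/16, 2/79), Range(1, 8, 1))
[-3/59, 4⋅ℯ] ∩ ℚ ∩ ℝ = ℚ ∩ [-3/59, 4⋅ℯ]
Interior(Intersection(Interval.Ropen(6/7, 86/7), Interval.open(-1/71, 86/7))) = Interval.open(6/7, 86/7)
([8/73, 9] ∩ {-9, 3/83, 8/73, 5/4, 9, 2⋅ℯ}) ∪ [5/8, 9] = {8/73} ∪ [5/8, 9]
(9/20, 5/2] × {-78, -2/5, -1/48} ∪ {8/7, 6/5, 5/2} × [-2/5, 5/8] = ({8/7, 6/5, 5/2} × [-2/5, 5/8]) ∪ ((9/20, 5/2] × {-78, -2/5, -1/48})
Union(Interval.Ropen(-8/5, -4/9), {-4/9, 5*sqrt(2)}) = Union({5*sqrt(2)}, Interval(-8/5, -4/9))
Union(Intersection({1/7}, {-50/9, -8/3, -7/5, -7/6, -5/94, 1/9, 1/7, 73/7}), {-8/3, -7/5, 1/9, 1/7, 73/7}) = {-8/3, -7/5, 1/9, 1/7, 73/7}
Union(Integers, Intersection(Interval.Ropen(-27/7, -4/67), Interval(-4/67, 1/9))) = Integers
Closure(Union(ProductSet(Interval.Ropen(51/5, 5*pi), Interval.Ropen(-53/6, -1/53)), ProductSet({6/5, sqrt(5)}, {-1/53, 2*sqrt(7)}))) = Union(ProductSet({6/5, sqrt(5)}, {-1/53, 2*sqrt(7)}), ProductSet({51/5, 5*pi}, Interval(-53/6, -1/53)), ProductSet(Interval(51/5, 5*pi), {-53/6, -1/53}), ProductSet(Interval.Ropen(51/5, 5*pi), Interval.Ropen(-53/6, -1/53)))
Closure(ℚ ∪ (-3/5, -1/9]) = ℚ ∪ (-∞, ∞)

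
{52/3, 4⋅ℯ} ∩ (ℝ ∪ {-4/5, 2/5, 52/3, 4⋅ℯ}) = {52/3, 4⋅ℯ}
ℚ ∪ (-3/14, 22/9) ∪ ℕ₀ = ℚ ∪ [-3/14, 22/9]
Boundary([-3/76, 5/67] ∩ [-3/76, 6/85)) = {-3/76, 6/85}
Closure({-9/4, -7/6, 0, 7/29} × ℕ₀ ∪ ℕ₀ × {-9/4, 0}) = (ℕ₀ × {-9/4, 0}) ∪ ({-9/4, -7/6, 0, 7/29} × ℕ₀)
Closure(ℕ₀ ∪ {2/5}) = ℕ₀ ∪ {2/5}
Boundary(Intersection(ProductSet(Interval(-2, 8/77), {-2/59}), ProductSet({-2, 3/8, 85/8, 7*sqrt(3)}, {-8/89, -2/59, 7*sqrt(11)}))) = ProductSet({-2}, {-2/59})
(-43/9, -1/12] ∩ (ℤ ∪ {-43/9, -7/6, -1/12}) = {-4, -3, -2, -1} ∪ {-7/6, -1/12}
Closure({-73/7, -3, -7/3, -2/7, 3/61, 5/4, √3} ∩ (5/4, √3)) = ∅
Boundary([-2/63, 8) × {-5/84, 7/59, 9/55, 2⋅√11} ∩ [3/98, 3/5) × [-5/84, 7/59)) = [3/98, 3/5] × {-5/84}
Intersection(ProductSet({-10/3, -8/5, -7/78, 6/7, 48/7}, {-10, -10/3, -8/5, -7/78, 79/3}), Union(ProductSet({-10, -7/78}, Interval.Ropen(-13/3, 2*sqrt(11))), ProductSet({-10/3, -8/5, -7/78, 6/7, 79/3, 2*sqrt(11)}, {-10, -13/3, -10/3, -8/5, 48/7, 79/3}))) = Union(ProductSet({-7/78}, {-10/3, -8/5, -7/78}), ProductSet({-10/3, -8/5, -7/78, 6/7}, {-10, -10/3, -8/5, 79/3}))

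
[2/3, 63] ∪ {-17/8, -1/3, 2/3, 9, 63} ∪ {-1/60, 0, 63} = {-17/8, -1/3, -1/60, 0} ∪ [2/3, 63]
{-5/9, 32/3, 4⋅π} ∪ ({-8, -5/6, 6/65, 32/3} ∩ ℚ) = {-8, -5/6, -5/9, 6/65, 32/3, 4⋅π}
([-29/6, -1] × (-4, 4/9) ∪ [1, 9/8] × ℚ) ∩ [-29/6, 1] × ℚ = ({1} × ℚ) ∪ ([-29/6, -1] × (ℚ ∩ (-4, 4/9)))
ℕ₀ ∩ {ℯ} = ∅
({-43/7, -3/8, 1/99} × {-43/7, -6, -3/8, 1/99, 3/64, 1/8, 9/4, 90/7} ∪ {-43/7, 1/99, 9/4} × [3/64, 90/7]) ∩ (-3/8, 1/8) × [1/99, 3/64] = {1/99} × {1/99, 3/64}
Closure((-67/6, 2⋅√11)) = [-67/6, 2⋅√11]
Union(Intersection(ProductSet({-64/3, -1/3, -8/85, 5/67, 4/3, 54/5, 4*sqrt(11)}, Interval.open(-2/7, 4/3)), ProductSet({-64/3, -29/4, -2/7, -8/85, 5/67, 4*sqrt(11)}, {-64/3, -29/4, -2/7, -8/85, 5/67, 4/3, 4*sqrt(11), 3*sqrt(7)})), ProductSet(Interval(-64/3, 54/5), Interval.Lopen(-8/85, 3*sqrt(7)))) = Union(ProductSet({-64/3, -8/85, 5/67, 4*sqrt(11)}, {-8/85, 5/67}), ProductSet(Interval(-64/3, 54/5), Interval.Lopen(-8/85, 3*sqrt(7))))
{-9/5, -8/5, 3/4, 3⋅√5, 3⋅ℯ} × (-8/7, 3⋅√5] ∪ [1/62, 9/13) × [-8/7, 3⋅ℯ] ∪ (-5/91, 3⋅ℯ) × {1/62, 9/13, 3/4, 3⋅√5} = ([1/62, 9/13) × [-8/7, 3⋅ℯ]) ∪ ((-5/91, 3⋅ℯ) × {1/62, 9/13, 3/4, 3⋅√5}) ∪ ({-9/5, -8/5, 3/4, 3⋅√5, 3⋅ℯ} × (-8/7, 3⋅√5])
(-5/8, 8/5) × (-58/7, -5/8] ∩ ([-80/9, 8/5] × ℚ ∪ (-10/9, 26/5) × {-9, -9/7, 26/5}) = (-5/8, 8/5) × (ℚ ∩ (-58/7, -5/8])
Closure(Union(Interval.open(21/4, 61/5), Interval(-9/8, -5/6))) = Union(Interval(-9/8, -5/6), Interval(21/4, 61/5))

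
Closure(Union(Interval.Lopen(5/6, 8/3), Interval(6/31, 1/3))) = Union(Interval(6/31, 1/3), Interval(5/6, 8/3))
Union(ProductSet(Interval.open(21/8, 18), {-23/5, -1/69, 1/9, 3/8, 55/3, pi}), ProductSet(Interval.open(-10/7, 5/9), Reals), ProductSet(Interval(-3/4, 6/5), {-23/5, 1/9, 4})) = Union(ProductSet(Interval.open(-10/7, 5/9), Reals), ProductSet(Interval(-3/4, 6/5), {-23/5, 1/9, 4}), ProductSet(Interval.open(21/8, 18), {-23/5, -1/69, 1/9, 3/8, 55/3, pi}))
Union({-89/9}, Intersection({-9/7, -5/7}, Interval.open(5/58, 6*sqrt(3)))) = {-89/9}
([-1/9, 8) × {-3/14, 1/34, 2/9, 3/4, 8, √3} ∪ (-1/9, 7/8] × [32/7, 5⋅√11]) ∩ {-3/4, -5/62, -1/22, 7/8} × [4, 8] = {-5/62, -1/22, 7/8} × [32/7, 8]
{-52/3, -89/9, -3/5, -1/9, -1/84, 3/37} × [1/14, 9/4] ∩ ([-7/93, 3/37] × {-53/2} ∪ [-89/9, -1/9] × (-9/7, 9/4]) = {-89/9, -3/5, -1/9} × [1/14, 9/4]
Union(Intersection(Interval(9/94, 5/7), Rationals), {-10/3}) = Union({-10/3}, Intersection(Interval(9/94, 5/7), Rationals))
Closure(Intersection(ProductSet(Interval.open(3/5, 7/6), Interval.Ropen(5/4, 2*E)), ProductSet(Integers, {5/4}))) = ProductSet(Range(1, 2, 1), {5/4})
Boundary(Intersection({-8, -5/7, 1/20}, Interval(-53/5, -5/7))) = {-8, -5/7}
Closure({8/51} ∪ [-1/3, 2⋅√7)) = [-1/3, 2⋅√7]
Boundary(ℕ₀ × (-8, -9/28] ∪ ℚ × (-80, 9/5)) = ℝ × [-80, 9/5]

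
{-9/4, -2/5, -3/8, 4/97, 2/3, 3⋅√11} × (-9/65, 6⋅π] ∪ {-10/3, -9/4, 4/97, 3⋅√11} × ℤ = ({-10/3, -9/4, 4/97, 3⋅√11} × ℤ) ∪ ({-9/4, -2/5, -3/8, 4/97, 2/3, 3⋅√11} × (-9/65, 6⋅π])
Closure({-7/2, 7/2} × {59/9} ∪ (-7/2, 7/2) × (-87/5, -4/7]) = ([-7/2, 7/2] × {-87/5, -4/7}) ∪ ((-7/2, 7/2) × (-87/5, -4/7]) ∪ ({-7/2, 7/2} × ([-87/5, -4/7] ∪ {59/9}))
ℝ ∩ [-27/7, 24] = [-27/7, 24]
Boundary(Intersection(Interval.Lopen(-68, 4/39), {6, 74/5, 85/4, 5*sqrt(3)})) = EmptySet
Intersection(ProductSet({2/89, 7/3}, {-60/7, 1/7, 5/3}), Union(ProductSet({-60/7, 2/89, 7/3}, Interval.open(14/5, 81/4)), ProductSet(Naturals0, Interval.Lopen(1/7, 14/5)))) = EmptySet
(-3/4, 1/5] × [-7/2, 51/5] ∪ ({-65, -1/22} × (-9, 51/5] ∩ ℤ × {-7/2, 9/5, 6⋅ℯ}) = ({-65} × {-7/2, 9/5}) ∪ ((-3/4, 1/5] × [-7/2, 51/5])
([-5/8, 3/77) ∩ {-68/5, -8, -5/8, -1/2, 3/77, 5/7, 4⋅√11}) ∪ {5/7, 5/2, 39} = {-5/8, -1/2, 5/7, 5/2, 39}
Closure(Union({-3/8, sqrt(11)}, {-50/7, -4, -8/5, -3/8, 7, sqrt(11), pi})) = {-50/7, -4, -8/5, -3/8, 7, sqrt(11), pi}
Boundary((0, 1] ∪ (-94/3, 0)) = {-94/3, 0, 1}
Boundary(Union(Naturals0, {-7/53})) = Union({-7/53}, Naturals0)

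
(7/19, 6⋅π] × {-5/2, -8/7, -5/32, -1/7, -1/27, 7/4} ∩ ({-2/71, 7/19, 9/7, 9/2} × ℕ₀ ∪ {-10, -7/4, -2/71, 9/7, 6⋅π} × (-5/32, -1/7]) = {9/7, 6⋅π} × {-1/7}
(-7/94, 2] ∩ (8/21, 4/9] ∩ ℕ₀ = ∅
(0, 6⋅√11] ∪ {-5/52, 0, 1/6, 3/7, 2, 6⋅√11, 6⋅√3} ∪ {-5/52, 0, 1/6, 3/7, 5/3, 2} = {-5/52} ∪ [0, 6⋅√11]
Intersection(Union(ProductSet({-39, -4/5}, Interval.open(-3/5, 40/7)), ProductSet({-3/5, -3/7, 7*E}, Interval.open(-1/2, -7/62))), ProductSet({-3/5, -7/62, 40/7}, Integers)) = EmptySet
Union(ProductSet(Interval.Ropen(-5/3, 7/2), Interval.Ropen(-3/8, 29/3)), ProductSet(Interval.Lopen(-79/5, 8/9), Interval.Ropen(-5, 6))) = Union(ProductSet(Interval.Lopen(-79/5, 8/9), Interval.Ropen(-5, 6)), ProductSet(Interval.Ropen(-5/3, 7/2), Interval.Ropen(-3/8, 29/3)))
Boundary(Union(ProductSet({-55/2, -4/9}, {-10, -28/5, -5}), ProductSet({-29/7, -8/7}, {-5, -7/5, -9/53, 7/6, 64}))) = Union(ProductSet({-55/2, -4/9}, {-10, -28/5, -5}), ProductSet({-29/7, -8/7}, {-5, -7/5, -9/53, 7/6, 64}))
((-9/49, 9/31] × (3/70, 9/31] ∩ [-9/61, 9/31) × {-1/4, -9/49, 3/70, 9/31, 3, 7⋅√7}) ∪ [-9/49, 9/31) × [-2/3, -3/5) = ([-9/61, 9/31) × {9/31}) ∪ ([-9/49, 9/31) × [-2/3, -3/5))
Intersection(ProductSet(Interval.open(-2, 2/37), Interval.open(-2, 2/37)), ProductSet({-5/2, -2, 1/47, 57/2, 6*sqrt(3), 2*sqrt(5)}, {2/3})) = EmptySet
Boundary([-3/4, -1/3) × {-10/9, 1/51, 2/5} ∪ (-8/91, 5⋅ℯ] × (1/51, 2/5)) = ([-3/4, -1/3] × {-10/9, 1/51, 2/5}) ∪ ({-8/91, 5⋅ℯ} × [1/51, 2/5]) ∪ ([-8/91, 5⋅ℯ] × {1/51, 2/5})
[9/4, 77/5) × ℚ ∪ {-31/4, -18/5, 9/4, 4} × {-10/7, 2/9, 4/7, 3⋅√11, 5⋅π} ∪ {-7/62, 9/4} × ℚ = (({-7/62} ∪ [9/4, 77/5)) × ℚ) ∪ ({-31/4, -18/5, 9/4, 4} × {-10/7, 2/9, 4/7, 3⋅√11, 5⋅π})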